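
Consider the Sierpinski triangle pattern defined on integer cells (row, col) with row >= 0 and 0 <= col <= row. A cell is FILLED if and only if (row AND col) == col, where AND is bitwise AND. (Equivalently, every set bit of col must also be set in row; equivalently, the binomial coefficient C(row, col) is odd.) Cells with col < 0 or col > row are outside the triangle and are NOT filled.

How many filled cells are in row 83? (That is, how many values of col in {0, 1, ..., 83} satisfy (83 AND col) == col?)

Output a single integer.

Answer: 16

Derivation:
83 in binary = 1010011
popcount(83) = number of 1-bits in 1010011 = 4
A col c satisfies (83 AND c) == c iff every set bit of c is also set in 83; each of the 4 set bits of 83 can independently be on or off in c.
count = 2^4 = 16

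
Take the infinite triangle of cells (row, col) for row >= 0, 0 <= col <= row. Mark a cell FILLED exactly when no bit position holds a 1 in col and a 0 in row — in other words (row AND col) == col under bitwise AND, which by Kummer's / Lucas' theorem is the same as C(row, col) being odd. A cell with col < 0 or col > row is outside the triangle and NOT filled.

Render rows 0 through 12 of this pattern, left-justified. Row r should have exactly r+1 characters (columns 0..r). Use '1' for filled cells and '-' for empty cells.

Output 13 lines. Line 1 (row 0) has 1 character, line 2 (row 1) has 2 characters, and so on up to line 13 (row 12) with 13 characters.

r0=0: 1
r1=1: 11
r2=10: 1-1
r3=11: 1111
r4=100: 1---1
r5=101: 11--11
r6=110: 1-1-1-1
r7=111: 11111111
r8=1000: 1-------1
r9=1001: 11------11
r10=1010: 1-1-----1-1
r11=1011: 1111----1111
r12=1100: 1---1---1---1

Answer: 1
11
1-1
1111
1---1
11--11
1-1-1-1
11111111
1-------1
11------11
1-1-----1-1
1111----1111
1---1---1---1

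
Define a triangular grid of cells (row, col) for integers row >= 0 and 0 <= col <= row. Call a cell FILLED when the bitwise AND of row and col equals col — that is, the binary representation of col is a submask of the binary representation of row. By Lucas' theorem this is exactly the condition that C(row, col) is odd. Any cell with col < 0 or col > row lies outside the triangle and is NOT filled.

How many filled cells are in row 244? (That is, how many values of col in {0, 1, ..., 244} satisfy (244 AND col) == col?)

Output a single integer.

244 in binary = 11110100
popcount(244) = number of 1-bits in 11110100 = 5
A col c satisfies (244 AND c) == c iff every set bit of c is also set in 244; each of the 5 set bits of 244 can independently be on or off in c.
count = 2^5 = 32

Answer: 32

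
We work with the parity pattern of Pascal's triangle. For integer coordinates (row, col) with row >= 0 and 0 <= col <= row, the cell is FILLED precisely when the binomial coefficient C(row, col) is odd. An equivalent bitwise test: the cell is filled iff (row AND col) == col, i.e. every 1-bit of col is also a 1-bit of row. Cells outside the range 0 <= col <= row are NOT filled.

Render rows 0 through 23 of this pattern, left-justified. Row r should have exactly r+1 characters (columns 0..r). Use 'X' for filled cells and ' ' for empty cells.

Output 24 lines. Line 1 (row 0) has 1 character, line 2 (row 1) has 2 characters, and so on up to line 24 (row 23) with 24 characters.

Answer: X
XX
X X
XXXX
X   X
XX  XX
X X X X
XXXXXXXX
X       X
XX      XX
X X     X X
XXXX    XXXX
X   X   X   X
XX  XX  XX  XX
X X X X X X X X
XXXXXXXXXXXXXXXX
X               X
XX              XX
X X             X X
XXXX            XXXX
X   X           X   X
XX  XX          XX  XX
X X X X         X X X X
XXXXXXXX        XXXXXXXX

Derivation:
r0=0: X
r1=1: XX
r2=10: X X
r3=11: XXXX
r4=100: X   X
r5=101: XX  XX
r6=110: X X X X
r7=111: XXXXXXXX
r8=1000: X       X
r9=1001: XX      XX
r10=1010: X X     X X
r11=1011: XXXX    XXXX
r12=1100: X   X   X   X
r13=1101: XX  XX  XX  XX
r14=1110: X X X X X X X X
r15=1111: XXXXXXXXXXXXXXXX
r16=10000: X               X
r17=10001: XX              XX
r18=10010: X X             X X
r19=10011: XXXX            XXXX
r20=10100: X   X           X   X
r21=10101: XX  XX          XX  XX
r22=10110: X X X X         X X X X
r23=10111: XXXXXXXX        XXXXXXXX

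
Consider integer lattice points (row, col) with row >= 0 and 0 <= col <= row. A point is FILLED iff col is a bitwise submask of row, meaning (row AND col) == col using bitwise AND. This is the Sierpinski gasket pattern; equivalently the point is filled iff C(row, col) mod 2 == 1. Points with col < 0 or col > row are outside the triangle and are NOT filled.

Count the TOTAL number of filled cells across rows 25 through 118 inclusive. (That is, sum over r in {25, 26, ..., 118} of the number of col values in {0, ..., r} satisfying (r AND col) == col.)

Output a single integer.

r25=11001 pc3: +8 =8
r26=11010 pc3: +8 =16
r27=11011 pc4: +16 =32
r28=11100 pc3: +8 =40
r29=11101 pc4: +16 =56
r30=11110 pc4: +16 =72
r31=11111 pc5: +32 =104
r32=100000 pc1: +2 =106
r33=100001 pc2: +4 =110
r34=100010 pc2: +4 =114
r35=100011 pc3: +8 =122
r36=100100 pc2: +4 =126
r37=100101 pc3: +8 =134
r38=100110 pc3: +8 =142
r39=100111 pc4: +16 =158
r40=101000 pc2: +4 =162
r41=101001 pc3: +8 =170
r42=101010 pc3: +8 =178
r43=101011 pc4: +16 =194
r44=101100 pc3: +8 =202
r45=101101 pc4: +16 =218
r46=101110 pc4: +16 =234
r47=101111 pc5: +32 =266
r48=110000 pc2: +4 =270
r49=110001 pc3: +8 =278
r50=110010 pc3: +8 =286
r51=110011 pc4: +16 =302
r52=110100 pc3: +8 =310
r53=110101 pc4: +16 =326
r54=110110 pc4: +16 =342
r55=110111 pc5: +32 =374
r56=111000 pc3: +8 =382
r57=111001 pc4: +16 =398
r58=111010 pc4: +16 =414
r59=111011 pc5: +32 =446
r60=111100 pc4: +16 =462
r61=111101 pc5: +32 =494
r62=111110 pc5: +32 =526
r63=111111 pc6: +64 =590
r64=1000000 pc1: +2 =592
r65=1000001 pc2: +4 =596
r66=1000010 pc2: +4 =600
r67=1000011 pc3: +8 =608
r68=1000100 pc2: +4 =612
r69=1000101 pc3: +8 =620
r70=1000110 pc3: +8 =628
r71=1000111 pc4: +16 =644
r72=1001000 pc2: +4 =648
r73=1001001 pc3: +8 =656
r74=1001010 pc3: +8 =664
r75=1001011 pc4: +16 =680
r76=1001100 pc3: +8 =688
r77=1001101 pc4: +16 =704
r78=1001110 pc4: +16 =720
r79=1001111 pc5: +32 =752
r80=1010000 pc2: +4 =756
r81=1010001 pc3: +8 =764
r82=1010010 pc3: +8 =772
r83=1010011 pc4: +16 =788
r84=1010100 pc3: +8 =796
r85=1010101 pc4: +16 =812
r86=1010110 pc4: +16 =828
r87=1010111 pc5: +32 =860
r88=1011000 pc3: +8 =868
r89=1011001 pc4: +16 =884
r90=1011010 pc4: +16 =900
r91=1011011 pc5: +32 =932
r92=1011100 pc4: +16 =948
r93=1011101 pc5: +32 =980
r94=1011110 pc5: +32 =1012
r95=1011111 pc6: +64 =1076
r96=1100000 pc2: +4 =1080
r97=1100001 pc3: +8 =1088
r98=1100010 pc3: +8 =1096
r99=1100011 pc4: +16 =1112
r100=1100100 pc3: +8 =1120
r101=1100101 pc4: +16 =1136
r102=1100110 pc4: +16 =1152
r103=1100111 pc5: +32 =1184
r104=1101000 pc3: +8 =1192
r105=1101001 pc4: +16 =1208
r106=1101010 pc4: +16 =1224
r107=1101011 pc5: +32 =1256
r108=1101100 pc4: +16 =1272
r109=1101101 pc5: +32 =1304
r110=1101110 pc5: +32 =1336
r111=1101111 pc6: +64 =1400
r112=1110000 pc3: +8 =1408
r113=1110001 pc4: +16 =1424
r114=1110010 pc4: +16 =1440
r115=1110011 pc5: +32 =1472
r116=1110100 pc4: +16 =1488
r117=1110101 pc5: +32 =1520
r118=1110110 pc5: +32 =1552

Answer: 1552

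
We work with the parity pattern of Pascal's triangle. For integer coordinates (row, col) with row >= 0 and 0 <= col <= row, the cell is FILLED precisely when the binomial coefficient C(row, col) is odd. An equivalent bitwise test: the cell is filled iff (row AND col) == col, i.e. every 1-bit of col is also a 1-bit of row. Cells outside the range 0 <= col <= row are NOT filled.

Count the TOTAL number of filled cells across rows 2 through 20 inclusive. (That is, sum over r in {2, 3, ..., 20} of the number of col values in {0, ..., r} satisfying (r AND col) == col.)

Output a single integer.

Answer: 100

Derivation:
r2=10 pc1: +2 =2
r3=11 pc2: +4 =6
r4=100 pc1: +2 =8
r5=101 pc2: +4 =12
r6=110 pc2: +4 =16
r7=111 pc3: +8 =24
r8=1000 pc1: +2 =26
r9=1001 pc2: +4 =30
r10=1010 pc2: +4 =34
r11=1011 pc3: +8 =42
r12=1100 pc2: +4 =46
r13=1101 pc3: +8 =54
r14=1110 pc3: +8 =62
r15=1111 pc4: +16 =78
r16=10000 pc1: +2 =80
r17=10001 pc2: +4 =84
r18=10010 pc2: +4 =88
r19=10011 pc3: +8 =96
r20=10100 pc2: +4 =100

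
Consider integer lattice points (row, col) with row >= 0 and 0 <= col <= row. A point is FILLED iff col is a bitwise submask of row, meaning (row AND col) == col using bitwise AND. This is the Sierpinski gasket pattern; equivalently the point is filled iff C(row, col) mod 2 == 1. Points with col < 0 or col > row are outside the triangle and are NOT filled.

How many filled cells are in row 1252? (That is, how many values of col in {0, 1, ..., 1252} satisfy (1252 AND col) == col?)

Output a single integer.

Answer: 32

Derivation:
1252 in binary = 10011100100
popcount(1252) = number of 1-bits in 10011100100 = 5
A col c satisfies (1252 AND c) == c iff every set bit of c is also set in 1252; each of the 5 set bits of 1252 can independently be on or off in c.
count = 2^5 = 32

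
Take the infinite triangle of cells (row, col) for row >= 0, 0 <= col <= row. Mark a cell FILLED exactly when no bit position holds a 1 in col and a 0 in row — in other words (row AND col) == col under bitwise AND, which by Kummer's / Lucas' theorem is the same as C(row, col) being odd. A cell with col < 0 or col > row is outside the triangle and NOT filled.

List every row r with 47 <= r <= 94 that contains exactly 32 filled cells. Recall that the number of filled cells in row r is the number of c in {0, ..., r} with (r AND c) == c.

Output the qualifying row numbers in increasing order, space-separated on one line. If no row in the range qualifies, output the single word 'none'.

Answer: 47 55 59 61 62 79 87 91 93 94

Derivation:
Row r has 2^popcount(r) filled cells, so we need popcount(r) = log2(32) = 5.
Scan r = 47..94 and keep those with exactly 5 one-bits:
r=47=101111 popcount=5 -> KEEP
r=48=110000 popcount=2 -> skip
r=49=110001 popcount=3 -> skip
r=50=110010 popcount=3 -> skip
r=51=110011 popcount=4 -> skip
r=52=110100 popcount=3 -> skip
r=53=110101 popcount=4 -> skip
r=54=110110 popcount=4 -> skip
r=55=110111 popcount=5 -> KEEP
r=56=111000 popcount=3 -> skip
r=57=111001 popcount=4 -> skip
r=58=111010 popcount=4 -> skip
r=59=111011 popcount=5 -> KEEP
r=60=111100 popcount=4 -> skip
r=61=111101 popcount=5 -> KEEP
r=62=111110 popcount=5 -> KEEP
r=63=111111 popcount=6 -> skip
r=64=1000000 popcount=1 -> skip
r=65=1000001 popcount=2 -> skip
r=66=1000010 popcount=2 -> skip
r=67=1000011 popcount=3 -> skip
r=68=1000100 popcount=2 -> skip
r=69=1000101 popcount=3 -> skip
r=70=1000110 popcount=3 -> skip
r=71=1000111 popcount=4 -> skip
r=72=1001000 popcount=2 -> skip
r=73=1001001 popcount=3 -> skip
r=74=1001010 popcount=3 -> skip
r=75=1001011 popcount=4 -> skip
r=76=1001100 popcount=3 -> skip
r=77=1001101 popcount=4 -> skip
r=78=1001110 popcount=4 -> skip
r=79=1001111 popcount=5 -> KEEP
r=80=1010000 popcount=2 -> skip
r=81=1010001 popcount=3 -> skip
r=82=1010010 popcount=3 -> skip
r=83=1010011 popcount=4 -> skip
r=84=1010100 popcount=3 -> skip
r=85=1010101 popcount=4 -> skip
r=86=1010110 popcount=4 -> skip
r=87=1010111 popcount=5 -> KEEP
r=88=1011000 popcount=3 -> skip
r=89=1011001 popcount=4 -> skip
r=90=1011010 popcount=4 -> skip
r=91=1011011 popcount=5 -> KEEP
r=92=1011100 popcount=4 -> skip
r=93=1011101 popcount=5 -> KEEP
r=94=1011110 popcount=5 -> KEEP
Kept rows: 47 55 59 61 62 79 87 91 93 94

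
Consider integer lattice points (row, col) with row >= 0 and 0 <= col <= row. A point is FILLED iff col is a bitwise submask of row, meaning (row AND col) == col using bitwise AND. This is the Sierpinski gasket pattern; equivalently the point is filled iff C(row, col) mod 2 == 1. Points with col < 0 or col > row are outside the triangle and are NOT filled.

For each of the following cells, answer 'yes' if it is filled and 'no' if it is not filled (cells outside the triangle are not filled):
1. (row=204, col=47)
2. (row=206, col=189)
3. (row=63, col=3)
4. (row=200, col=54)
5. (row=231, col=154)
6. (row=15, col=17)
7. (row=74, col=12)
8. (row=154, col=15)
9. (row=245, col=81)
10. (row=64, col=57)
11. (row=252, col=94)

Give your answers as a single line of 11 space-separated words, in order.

(204,47): row=0b11001100, col=0b101111, row AND col = 0b1100 = 12; 12 != 47 -> empty
(206,189): row=0b11001110, col=0b10111101, row AND col = 0b10001100 = 140; 140 != 189 -> empty
(63,3): row=0b111111, col=0b11, row AND col = 0b11 = 3; 3 == 3 -> filled
(200,54): row=0b11001000, col=0b110110, row AND col = 0b0 = 0; 0 != 54 -> empty
(231,154): row=0b11100111, col=0b10011010, row AND col = 0b10000010 = 130; 130 != 154 -> empty
(15,17): col outside [0, 15] -> not filled
(74,12): row=0b1001010, col=0b1100, row AND col = 0b1000 = 8; 8 != 12 -> empty
(154,15): row=0b10011010, col=0b1111, row AND col = 0b1010 = 10; 10 != 15 -> empty
(245,81): row=0b11110101, col=0b1010001, row AND col = 0b1010001 = 81; 81 == 81 -> filled
(64,57): row=0b1000000, col=0b111001, row AND col = 0b0 = 0; 0 != 57 -> empty
(252,94): row=0b11111100, col=0b1011110, row AND col = 0b1011100 = 92; 92 != 94 -> empty

Answer: no no yes no no no no no yes no no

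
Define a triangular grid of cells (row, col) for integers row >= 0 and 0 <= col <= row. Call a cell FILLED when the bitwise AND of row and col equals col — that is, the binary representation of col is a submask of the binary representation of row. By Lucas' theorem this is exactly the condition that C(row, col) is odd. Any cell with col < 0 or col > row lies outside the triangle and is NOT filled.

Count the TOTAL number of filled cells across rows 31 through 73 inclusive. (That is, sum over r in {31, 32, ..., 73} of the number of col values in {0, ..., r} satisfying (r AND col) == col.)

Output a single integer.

r31=11111 pc5: +32 =32
r32=100000 pc1: +2 =34
r33=100001 pc2: +4 =38
r34=100010 pc2: +4 =42
r35=100011 pc3: +8 =50
r36=100100 pc2: +4 =54
r37=100101 pc3: +8 =62
r38=100110 pc3: +8 =70
r39=100111 pc4: +16 =86
r40=101000 pc2: +4 =90
r41=101001 pc3: +8 =98
r42=101010 pc3: +8 =106
r43=101011 pc4: +16 =122
r44=101100 pc3: +8 =130
r45=101101 pc4: +16 =146
r46=101110 pc4: +16 =162
r47=101111 pc5: +32 =194
r48=110000 pc2: +4 =198
r49=110001 pc3: +8 =206
r50=110010 pc3: +8 =214
r51=110011 pc4: +16 =230
r52=110100 pc3: +8 =238
r53=110101 pc4: +16 =254
r54=110110 pc4: +16 =270
r55=110111 pc5: +32 =302
r56=111000 pc3: +8 =310
r57=111001 pc4: +16 =326
r58=111010 pc4: +16 =342
r59=111011 pc5: +32 =374
r60=111100 pc4: +16 =390
r61=111101 pc5: +32 =422
r62=111110 pc5: +32 =454
r63=111111 pc6: +64 =518
r64=1000000 pc1: +2 =520
r65=1000001 pc2: +4 =524
r66=1000010 pc2: +4 =528
r67=1000011 pc3: +8 =536
r68=1000100 pc2: +4 =540
r69=1000101 pc3: +8 =548
r70=1000110 pc3: +8 =556
r71=1000111 pc4: +16 =572
r72=1001000 pc2: +4 =576
r73=1001001 pc3: +8 =584

Answer: 584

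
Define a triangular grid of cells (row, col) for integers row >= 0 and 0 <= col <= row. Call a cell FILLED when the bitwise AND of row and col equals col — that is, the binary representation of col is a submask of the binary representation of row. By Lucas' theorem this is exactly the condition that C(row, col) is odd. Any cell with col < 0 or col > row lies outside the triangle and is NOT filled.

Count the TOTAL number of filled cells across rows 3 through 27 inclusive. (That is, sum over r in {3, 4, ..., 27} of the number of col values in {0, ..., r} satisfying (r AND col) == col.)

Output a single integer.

Answer: 166

Derivation:
r3=11 pc2: +4 =4
r4=100 pc1: +2 =6
r5=101 pc2: +4 =10
r6=110 pc2: +4 =14
r7=111 pc3: +8 =22
r8=1000 pc1: +2 =24
r9=1001 pc2: +4 =28
r10=1010 pc2: +4 =32
r11=1011 pc3: +8 =40
r12=1100 pc2: +4 =44
r13=1101 pc3: +8 =52
r14=1110 pc3: +8 =60
r15=1111 pc4: +16 =76
r16=10000 pc1: +2 =78
r17=10001 pc2: +4 =82
r18=10010 pc2: +4 =86
r19=10011 pc3: +8 =94
r20=10100 pc2: +4 =98
r21=10101 pc3: +8 =106
r22=10110 pc3: +8 =114
r23=10111 pc4: +16 =130
r24=11000 pc2: +4 =134
r25=11001 pc3: +8 =142
r26=11010 pc3: +8 =150
r27=11011 pc4: +16 =166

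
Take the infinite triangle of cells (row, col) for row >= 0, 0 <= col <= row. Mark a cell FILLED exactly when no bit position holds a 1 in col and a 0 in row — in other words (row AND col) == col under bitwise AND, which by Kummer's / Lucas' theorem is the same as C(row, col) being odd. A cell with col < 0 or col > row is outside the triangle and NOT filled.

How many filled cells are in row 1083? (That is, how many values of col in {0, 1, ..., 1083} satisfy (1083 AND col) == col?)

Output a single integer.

Answer: 64

Derivation:
1083 in binary = 10000111011
popcount(1083) = number of 1-bits in 10000111011 = 6
A col c satisfies (1083 AND c) == c iff every set bit of c is also set in 1083; each of the 6 set bits of 1083 can independently be on or off in c.
count = 2^6 = 64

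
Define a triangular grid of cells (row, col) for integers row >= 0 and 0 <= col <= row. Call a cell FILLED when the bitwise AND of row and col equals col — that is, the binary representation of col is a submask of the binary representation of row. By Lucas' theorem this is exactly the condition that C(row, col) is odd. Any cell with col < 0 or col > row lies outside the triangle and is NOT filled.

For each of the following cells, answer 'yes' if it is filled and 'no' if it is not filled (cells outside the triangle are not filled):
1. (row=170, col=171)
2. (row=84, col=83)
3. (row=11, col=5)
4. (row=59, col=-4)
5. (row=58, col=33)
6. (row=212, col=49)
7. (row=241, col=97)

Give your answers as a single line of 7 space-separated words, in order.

(170,171): col outside [0, 170] -> not filled
(84,83): row=0b1010100, col=0b1010011, row AND col = 0b1010000 = 80; 80 != 83 -> empty
(11,5): row=0b1011, col=0b101, row AND col = 0b1 = 1; 1 != 5 -> empty
(59,-4): col outside [0, 59] -> not filled
(58,33): row=0b111010, col=0b100001, row AND col = 0b100000 = 32; 32 != 33 -> empty
(212,49): row=0b11010100, col=0b110001, row AND col = 0b10000 = 16; 16 != 49 -> empty
(241,97): row=0b11110001, col=0b1100001, row AND col = 0b1100001 = 97; 97 == 97 -> filled

Answer: no no no no no no yes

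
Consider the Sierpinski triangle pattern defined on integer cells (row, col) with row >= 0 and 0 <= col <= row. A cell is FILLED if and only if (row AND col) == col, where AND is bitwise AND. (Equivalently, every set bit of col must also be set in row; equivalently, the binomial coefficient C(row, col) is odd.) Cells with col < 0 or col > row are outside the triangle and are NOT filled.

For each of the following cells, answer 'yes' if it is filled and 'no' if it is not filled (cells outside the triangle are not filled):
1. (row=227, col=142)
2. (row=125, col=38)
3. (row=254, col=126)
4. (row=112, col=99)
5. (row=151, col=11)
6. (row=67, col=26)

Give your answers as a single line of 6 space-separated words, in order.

Answer: no no yes no no no

Derivation:
(227,142): row=0b11100011, col=0b10001110, row AND col = 0b10000010 = 130; 130 != 142 -> empty
(125,38): row=0b1111101, col=0b100110, row AND col = 0b100100 = 36; 36 != 38 -> empty
(254,126): row=0b11111110, col=0b1111110, row AND col = 0b1111110 = 126; 126 == 126 -> filled
(112,99): row=0b1110000, col=0b1100011, row AND col = 0b1100000 = 96; 96 != 99 -> empty
(151,11): row=0b10010111, col=0b1011, row AND col = 0b11 = 3; 3 != 11 -> empty
(67,26): row=0b1000011, col=0b11010, row AND col = 0b10 = 2; 2 != 26 -> empty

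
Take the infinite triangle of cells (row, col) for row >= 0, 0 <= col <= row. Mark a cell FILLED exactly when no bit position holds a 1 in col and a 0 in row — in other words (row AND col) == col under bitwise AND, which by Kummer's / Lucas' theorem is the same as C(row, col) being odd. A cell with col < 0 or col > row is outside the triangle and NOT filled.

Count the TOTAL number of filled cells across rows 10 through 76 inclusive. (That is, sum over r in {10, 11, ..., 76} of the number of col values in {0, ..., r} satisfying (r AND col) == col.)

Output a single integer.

r10=1010 pc2: +4 =4
r11=1011 pc3: +8 =12
r12=1100 pc2: +4 =16
r13=1101 pc3: +8 =24
r14=1110 pc3: +8 =32
r15=1111 pc4: +16 =48
r16=10000 pc1: +2 =50
r17=10001 pc2: +4 =54
r18=10010 pc2: +4 =58
r19=10011 pc3: +8 =66
r20=10100 pc2: +4 =70
r21=10101 pc3: +8 =78
r22=10110 pc3: +8 =86
r23=10111 pc4: +16 =102
r24=11000 pc2: +4 =106
r25=11001 pc3: +8 =114
r26=11010 pc3: +8 =122
r27=11011 pc4: +16 =138
r28=11100 pc3: +8 =146
r29=11101 pc4: +16 =162
r30=11110 pc4: +16 =178
r31=11111 pc5: +32 =210
r32=100000 pc1: +2 =212
r33=100001 pc2: +4 =216
r34=100010 pc2: +4 =220
r35=100011 pc3: +8 =228
r36=100100 pc2: +4 =232
r37=100101 pc3: +8 =240
r38=100110 pc3: +8 =248
r39=100111 pc4: +16 =264
r40=101000 pc2: +4 =268
r41=101001 pc3: +8 =276
r42=101010 pc3: +8 =284
r43=101011 pc4: +16 =300
r44=101100 pc3: +8 =308
r45=101101 pc4: +16 =324
r46=101110 pc4: +16 =340
r47=101111 pc5: +32 =372
r48=110000 pc2: +4 =376
r49=110001 pc3: +8 =384
r50=110010 pc3: +8 =392
r51=110011 pc4: +16 =408
r52=110100 pc3: +8 =416
r53=110101 pc4: +16 =432
r54=110110 pc4: +16 =448
r55=110111 pc5: +32 =480
r56=111000 pc3: +8 =488
r57=111001 pc4: +16 =504
r58=111010 pc4: +16 =520
r59=111011 pc5: +32 =552
r60=111100 pc4: +16 =568
r61=111101 pc5: +32 =600
r62=111110 pc5: +32 =632
r63=111111 pc6: +64 =696
r64=1000000 pc1: +2 =698
r65=1000001 pc2: +4 =702
r66=1000010 pc2: +4 =706
r67=1000011 pc3: +8 =714
r68=1000100 pc2: +4 =718
r69=1000101 pc3: +8 =726
r70=1000110 pc3: +8 =734
r71=1000111 pc4: +16 =750
r72=1001000 pc2: +4 =754
r73=1001001 pc3: +8 =762
r74=1001010 pc3: +8 =770
r75=1001011 pc4: +16 =786
r76=1001100 pc3: +8 =794

Answer: 794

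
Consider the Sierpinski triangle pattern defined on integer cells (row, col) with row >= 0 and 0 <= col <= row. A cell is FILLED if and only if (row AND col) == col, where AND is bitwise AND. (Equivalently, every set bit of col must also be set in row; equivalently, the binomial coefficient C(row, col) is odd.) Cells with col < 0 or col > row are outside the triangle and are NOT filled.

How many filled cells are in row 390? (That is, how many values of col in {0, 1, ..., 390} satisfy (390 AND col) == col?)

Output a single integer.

Answer: 16

Derivation:
390 in binary = 110000110
popcount(390) = number of 1-bits in 110000110 = 4
A col c satisfies (390 AND c) == c iff every set bit of c is also set in 390; each of the 4 set bits of 390 can independently be on or off in c.
count = 2^4 = 16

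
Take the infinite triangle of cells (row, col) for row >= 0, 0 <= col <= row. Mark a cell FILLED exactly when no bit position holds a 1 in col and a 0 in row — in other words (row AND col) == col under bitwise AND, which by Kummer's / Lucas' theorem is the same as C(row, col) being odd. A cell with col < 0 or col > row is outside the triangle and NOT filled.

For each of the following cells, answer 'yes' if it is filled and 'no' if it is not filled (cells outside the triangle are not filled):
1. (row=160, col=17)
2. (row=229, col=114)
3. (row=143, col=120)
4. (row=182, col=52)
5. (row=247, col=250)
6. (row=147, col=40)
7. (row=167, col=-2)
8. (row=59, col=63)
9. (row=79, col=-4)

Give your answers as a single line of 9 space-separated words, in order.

(160,17): row=0b10100000, col=0b10001, row AND col = 0b0 = 0; 0 != 17 -> empty
(229,114): row=0b11100101, col=0b1110010, row AND col = 0b1100000 = 96; 96 != 114 -> empty
(143,120): row=0b10001111, col=0b1111000, row AND col = 0b1000 = 8; 8 != 120 -> empty
(182,52): row=0b10110110, col=0b110100, row AND col = 0b110100 = 52; 52 == 52 -> filled
(247,250): col outside [0, 247] -> not filled
(147,40): row=0b10010011, col=0b101000, row AND col = 0b0 = 0; 0 != 40 -> empty
(167,-2): col outside [0, 167] -> not filled
(59,63): col outside [0, 59] -> not filled
(79,-4): col outside [0, 79] -> not filled

Answer: no no no yes no no no no no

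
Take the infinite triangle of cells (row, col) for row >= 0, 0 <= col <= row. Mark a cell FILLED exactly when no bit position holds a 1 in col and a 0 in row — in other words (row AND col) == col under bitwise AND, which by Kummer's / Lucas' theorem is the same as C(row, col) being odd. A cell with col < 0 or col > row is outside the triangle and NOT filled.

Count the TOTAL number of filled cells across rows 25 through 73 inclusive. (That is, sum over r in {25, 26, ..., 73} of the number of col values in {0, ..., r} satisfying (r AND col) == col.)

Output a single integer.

r25=11001 pc3: +8 =8
r26=11010 pc3: +8 =16
r27=11011 pc4: +16 =32
r28=11100 pc3: +8 =40
r29=11101 pc4: +16 =56
r30=11110 pc4: +16 =72
r31=11111 pc5: +32 =104
r32=100000 pc1: +2 =106
r33=100001 pc2: +4 =110
r34=100010 pc2: +4 =114
r35=100011 pc3: +8 =122
r36=100100 pc2: +4 =126
r37=100101 pc3: +8 =134
r38=100110 pc3: +8 =142
r39=100111 pc4: +16 =158
r40=101000 pc2: +4 =162
r41=101001 pc3: +8 =170
r42=101010 pc3: +8 =178
r43=101011 pc4: +16 =194
r44=101100 pc3: +8 =202
r45=101101 pc4: +16 =218
r46=101110 pc4: +16 =234
r47=101111 pc5: +32 =266
r48=110000 pc2: +4 =270
r49=110001 pc3: +8 =278
r50=110010 pc3: +8 =286
r51=110011 pc4: +16 =302
r52=110100 pc3: +8 =310
r53=110101 pc4: +16 =326
r54=110110 pc4: +16 =342
r55=110111 pc5: +32 =374
r56=111000 pc3: +8 =382
r57=111001 pc4: +16 =398
r58=111010 pc4: +16 =414
r59=111011 pc5: +32 =446
r60=111100 pc4: +16 =462
r61=111101 pc5: +32 =494
r62=111110 pc5: +32 =526
r63=111111 pc6: +64 =590
r64=1000000 pc1: +2 =592
r65=1000001 pc2: +4 =596
r66=1000010 pc2: +4 =600
r67=1000011 pc3: +8 =608
r68=1000100 pc2: +4 =612
r69=1000101 pc3: +8 =620
r70=1000110 pc3: +8 =628
r71=1000111 pc4: +16 =644
r72=1001000 pc2: +4 =648
r73=1001001 pc3: +8 =656

Answer: 656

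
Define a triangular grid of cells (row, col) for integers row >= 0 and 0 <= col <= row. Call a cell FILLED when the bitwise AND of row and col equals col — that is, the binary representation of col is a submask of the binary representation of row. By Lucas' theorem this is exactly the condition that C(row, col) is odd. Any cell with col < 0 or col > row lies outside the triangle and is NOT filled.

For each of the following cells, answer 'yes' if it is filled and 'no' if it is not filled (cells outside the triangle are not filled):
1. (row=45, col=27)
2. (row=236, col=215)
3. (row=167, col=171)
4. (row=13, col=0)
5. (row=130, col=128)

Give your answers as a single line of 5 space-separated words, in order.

(45,27): row=0b101101, col=0b11011, row AND col = 0b1001 = 9; 9 != 27 -> empty
(236,215): row=0b11101100, col=0b11010111, row AND col = 0b11000100 = 196; 196 != 215 -> empty
(167,171): col outside [0, 167] -> not filled
(13,0): row=0b1101, col=0b0, row AND col = 0b0 = 0; 0 == 0 -> filled
(130,128): row=0b10000010, col=0b10000000, row AND col = 0b10000000 = 128; 128 == 128 -> filled

Answer: no no no yes yes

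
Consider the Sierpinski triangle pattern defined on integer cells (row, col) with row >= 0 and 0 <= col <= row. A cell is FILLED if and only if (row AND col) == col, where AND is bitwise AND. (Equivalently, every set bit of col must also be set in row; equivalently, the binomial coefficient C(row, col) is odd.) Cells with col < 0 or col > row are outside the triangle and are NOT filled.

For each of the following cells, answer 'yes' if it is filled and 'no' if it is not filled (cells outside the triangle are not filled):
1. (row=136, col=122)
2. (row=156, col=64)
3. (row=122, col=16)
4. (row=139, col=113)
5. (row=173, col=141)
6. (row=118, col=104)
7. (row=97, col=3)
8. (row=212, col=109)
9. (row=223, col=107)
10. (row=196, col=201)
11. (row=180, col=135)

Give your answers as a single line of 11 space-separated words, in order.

(136,122): row=0b10001000, col=0b1111010, row AND col = 0b1000 = 8; 8 != 122 -> empty
(156,64): row=0b10011100, col=0b1000000, row AND col = 0b0 = 0; 0 != 64 -> empty
(122,16): row=0b1111010, col=0b10000, row AND col = 0b10000 = 16; 16 == 16 -> filled
(139,113): row=0b10001011, col=0b1110001, row AND col = 0b1 = 1; 1 != 113 -> empty
(173,141): row=0b10101101, col=0b10001101, row AND col = 0b10001101 = 141; 141 == 141 -> filled
(118,104): row=0b1110110, col=0b1101000, row AND col = 0b1100000 = 96; 96 != 104 -> empty
(97,3): row=0b1100001, col=0b11, row AND col = 0b1 = 1; 1 != 3 -> empty
(212,109): row=0b11010100, col=0b1101101, row AND col = 0b1000100 = 68; 68 != 109 -> empty
(223,107): row=0b11011111, col=0b1101011, row AND col = 0b1001011 = 75; 75 != 107 -> empty
(196,201): col outside [0, 196] -> not filled
(180,135): row=0b10110100, col=0b10000111, row AND col = 0b10000100 = 132; 132 != 135 -> empty

Answer: no no yes no yes no no no no no no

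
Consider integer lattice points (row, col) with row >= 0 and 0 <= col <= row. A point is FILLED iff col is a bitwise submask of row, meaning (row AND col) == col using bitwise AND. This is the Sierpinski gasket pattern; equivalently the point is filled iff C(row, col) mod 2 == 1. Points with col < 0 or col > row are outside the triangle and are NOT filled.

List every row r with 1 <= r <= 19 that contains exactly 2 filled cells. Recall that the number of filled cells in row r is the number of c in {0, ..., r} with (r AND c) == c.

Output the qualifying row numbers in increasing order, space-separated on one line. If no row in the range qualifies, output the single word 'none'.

Answer: 1 2 4 8 16

Derivation:
Row r has 2^popcount(r) filled cells, so we need popcount(r) = log2(2) = 1.
Scan r = 1..19 and keep those with exactly 1 one-bits:
r=1=1 popcount=1 -> KEEP
r=2=10 popcount=1 -> KEEP
r=3=11 popcount=2 -> skip
r=4=100 popcount=1 -> KEEP
r=5=101 popcount=2 -> skip
r=6=110 popcount=2 -> skip
r=7=111 popcount=3 -> skip
r=8=1000 popcount=1 -> KEEP
r=9=1001 popcount=2 -> skip
r=10=1010 popcount=2 -> skip
r=11=1011 popcount=3 -> skip
r=12=1100 popcount=2 -> skip
r=13=1101 popcount=3 -> skip
r=14=1110 popcount=3 -> skip
r=15=1111 popcount=4 -> skip
r=16=10000 popcount=1 -> KEEP
r=17=10001 popcount=2 -> skip
r=18=10010 popcount=2 -> skip
r=19=10011 popcount=3 -> skip
Kept rows: 1 2 4 8 16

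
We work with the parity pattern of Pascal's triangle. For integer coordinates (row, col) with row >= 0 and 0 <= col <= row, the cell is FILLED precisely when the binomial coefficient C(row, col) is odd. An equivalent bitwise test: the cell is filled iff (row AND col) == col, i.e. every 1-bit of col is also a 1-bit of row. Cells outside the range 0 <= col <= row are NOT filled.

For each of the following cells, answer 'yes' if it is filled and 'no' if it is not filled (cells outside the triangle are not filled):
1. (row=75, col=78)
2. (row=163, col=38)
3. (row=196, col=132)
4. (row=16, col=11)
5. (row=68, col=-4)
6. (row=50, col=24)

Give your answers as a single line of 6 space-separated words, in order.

Answer: no no yes no no no

Derivation:
(75,78): col outside [0, 75] -> not filled
(163,38): row=0b10100011, col=0b100110, row AND col = 0b100010 = 34; 34 != 38 -> empty
(196,132): row=0b11000100, col=0b10000100, row AND col = 0b10000100 = 132; 132 == 132 -> filled
(16,11): row=0b10000, col=0b1011, row AND col = 0b0 = 0; 0 != 11 -> empty
(68,-4): col outside [0, 68] -> not filled
(50,24): row=0b110010, col=0b11000, row AND col = 0b10000 = 16; 16 != 24 -> empty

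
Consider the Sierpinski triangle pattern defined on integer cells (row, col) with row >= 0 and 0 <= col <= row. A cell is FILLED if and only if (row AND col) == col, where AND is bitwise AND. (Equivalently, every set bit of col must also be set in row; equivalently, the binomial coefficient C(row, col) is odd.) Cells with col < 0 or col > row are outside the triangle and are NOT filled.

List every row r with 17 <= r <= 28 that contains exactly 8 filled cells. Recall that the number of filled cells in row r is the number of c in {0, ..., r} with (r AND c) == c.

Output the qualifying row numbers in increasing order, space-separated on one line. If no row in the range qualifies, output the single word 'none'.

Row r has 2^popcount(r) filled cells, so we need popcount(r) = log2(8) = 3.
Scan r = 17..28 and keep those with exactly 3 one-bits:
r=17=10001 popcount=2 -> skip
r=18=10010 popcount=2 -> skip
r=19=10011 popcount=3 -> KEEP
r=20=10100 popcount=2 -> skip
r=21=10101 popcount=3 -> KEEP
r=22=10110 popcount=3 -> KEEP
r=23=10111 popcount=4 -> skip
r=24=11000 popcount=2 -> skip
r=25=11001 popcount=3 -> KEEP
r=26=11010 popcount=3 -> KEEP
r=27=11011 popcount=4 -> skip
r=28=11100 popcount=3 -> KEEP
Kept rows: 19 21 22 25 26 28

Answer: 19 21 22 25 26 28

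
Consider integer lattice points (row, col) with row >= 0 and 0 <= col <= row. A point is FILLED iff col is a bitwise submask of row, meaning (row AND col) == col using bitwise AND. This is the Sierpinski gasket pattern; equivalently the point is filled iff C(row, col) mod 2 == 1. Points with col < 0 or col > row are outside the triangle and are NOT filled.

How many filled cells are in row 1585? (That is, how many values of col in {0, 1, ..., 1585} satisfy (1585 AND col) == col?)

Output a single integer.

1585 in binary = 11000110001
popcount(1585) = number of 1-bits in 11000110001 = 5
A col c satisfies (1585 AND c) == c iff every set bit of c is also set in 1585; each of the 5 set bits of 1585 can independently be on or off in c.
count = 2^5 = 32

Answer: 32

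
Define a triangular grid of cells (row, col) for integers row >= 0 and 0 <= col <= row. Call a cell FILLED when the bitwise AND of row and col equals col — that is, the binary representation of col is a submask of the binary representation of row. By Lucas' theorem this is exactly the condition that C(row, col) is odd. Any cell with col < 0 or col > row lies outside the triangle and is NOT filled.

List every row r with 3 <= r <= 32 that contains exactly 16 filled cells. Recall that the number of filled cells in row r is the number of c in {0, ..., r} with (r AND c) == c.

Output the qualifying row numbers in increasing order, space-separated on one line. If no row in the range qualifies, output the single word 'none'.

Row r has 2^popcount(r) filled cells, so we need popcount(r) = log2(16) = 4.
Scan r = 3..32 and keep those with exactly 4 one-bits:
r=3=11 popcount=2 -> skip
r=4=100 popcount=1 -> skip
r=5=101 popcount=2 -> skip
r=6=110 popcount=2 -> skip
r=7=111 popcount=3 -> skip
r=8=1000 popcount=1 -> skip
r=9=1001 popcount=2 -> skip
r=10=1010 popcount=2 -> skip
r=11=1011 popcount=3 -> skip
r=12=1100 popcount=2 -> skip
r=13=1101 popcount=3 -> skip
r=14=1110 popcount=3 -> skip
r=15=1111 popcount=4 -> KEEP
r=16=10000 popcount=1 -> skip
r=17=10001 popcount=2 -> skip
r=18=10010 popcount=2 -> skip
r=19=10011 popcount=3 -> skip
r=20=10100 popcount=2 -> skip
r=21=10101 popcount=3 -> skip
r=22=10110 popcount=3 -> skip
r=23=10111 popcount=4 -> KEEP
r=24=11000 popcount=2 -> skip
r=25=11001 popcount=3 -> skip
r=26=11010 popcount=3 -> skip
r=27=11011 popcount=4 -> KEEP
r=28=11100 popcount=3 -> skip
r=29=11101 popcount=4 -> KEEP
r=30=11110 popcount=4 -> KEEP
r=31=11111 popcount=5 -> skip
r=32=100000 popcount=1 -> skip
Kept rows: 15 23 27 29 30

Answer: 15 23 27 29 30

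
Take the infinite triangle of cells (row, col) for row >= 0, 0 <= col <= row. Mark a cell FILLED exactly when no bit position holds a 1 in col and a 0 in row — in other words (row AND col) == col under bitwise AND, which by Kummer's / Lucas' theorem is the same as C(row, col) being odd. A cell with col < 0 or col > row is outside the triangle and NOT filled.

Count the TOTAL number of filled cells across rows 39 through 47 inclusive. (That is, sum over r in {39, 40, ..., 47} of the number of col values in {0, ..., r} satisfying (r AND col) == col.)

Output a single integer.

r39=100111 pc4: +16 =16
r40=101000 pc2: +4 =20
r41=101001 pc3: +8 =28
r42=101010 pc3: +8 =36
r43=101011 pc4: +16 =52
r44=101100 pc3: +8 =60
r45=101101 pc4: +16 =76
r46=101110 pc4: +16 =92
r47=101111 pc5: +32 =124

Answer: 124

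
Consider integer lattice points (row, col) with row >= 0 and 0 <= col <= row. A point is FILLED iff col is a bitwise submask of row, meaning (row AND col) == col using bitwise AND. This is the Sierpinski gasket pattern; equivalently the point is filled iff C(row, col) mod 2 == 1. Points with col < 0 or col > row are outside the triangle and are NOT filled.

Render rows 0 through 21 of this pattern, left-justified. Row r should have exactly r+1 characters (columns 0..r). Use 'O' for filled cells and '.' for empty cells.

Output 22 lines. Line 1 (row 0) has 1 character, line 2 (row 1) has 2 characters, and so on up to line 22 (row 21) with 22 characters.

r0=0: O
r1=1: OO
r2=10: O.O
r3=11: OOOO
r4=100: O...O
r5=101: OO..OO
r6=110: O.O.O.O
r7=111: OOOOOOOO
r8=1000: O.......O
r9=1001: OO......OO
r10=1010: O.O.....O.O
r11=1011: OOOO....OOOO
r12=1100: O...O...O...O
r13=1101: OO..OO..OO..OO
r14=1110: O.O.O.O.O.O.O.O
r15=1111: OOOOOOOOOOOOOOOO
r16=10000: O...............O
r17=10001: OO..............OO
r18=10010: O.O.............O.O
r19=10011: OOOO............OOOO
r20=10100: O...O...........O...O
r21=10101: OO..OO..........OO..OO

Answer: O
OO
O.O
OOOO
O...O
OO..OO
O.O.O.O
OOOOOOOO
O.......O
OO......OO
O.O.....O.O
OOOO....OOOO
O...O...O...O
OO..OO..OO..OO
O.O.O.O.O.O.O.O
OOOOOOOOOOOOOOOO
O...............O
OO..............OO
O.O.............O.O
OOOO............OOOO
O...O...........O...O
OO..OO..........OO..OO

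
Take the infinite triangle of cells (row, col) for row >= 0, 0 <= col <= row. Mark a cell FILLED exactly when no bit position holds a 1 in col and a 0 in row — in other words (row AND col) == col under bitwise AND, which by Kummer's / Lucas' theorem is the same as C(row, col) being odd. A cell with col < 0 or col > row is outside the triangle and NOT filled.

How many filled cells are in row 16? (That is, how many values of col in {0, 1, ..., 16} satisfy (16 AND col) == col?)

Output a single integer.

Answer: 2

Derivation:
16 in binary = 10000
popcount(16) = number of 1-bits in 10000 = 1
A col c satisfies (16 AND c) == c iff every set bit of c is also set in 16; each of the 1 set bits of 16 can independently be on or off in c.
count = 2^1 = 2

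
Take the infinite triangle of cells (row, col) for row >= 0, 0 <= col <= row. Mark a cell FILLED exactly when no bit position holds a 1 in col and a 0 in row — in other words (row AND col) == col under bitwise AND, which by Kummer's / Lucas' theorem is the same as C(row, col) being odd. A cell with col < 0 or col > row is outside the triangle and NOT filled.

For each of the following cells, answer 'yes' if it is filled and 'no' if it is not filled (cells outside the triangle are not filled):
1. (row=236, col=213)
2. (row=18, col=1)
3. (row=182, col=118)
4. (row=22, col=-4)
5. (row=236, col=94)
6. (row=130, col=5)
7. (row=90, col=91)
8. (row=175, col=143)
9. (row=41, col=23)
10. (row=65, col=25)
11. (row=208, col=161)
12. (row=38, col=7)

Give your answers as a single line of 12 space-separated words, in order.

Answer: no no no no no no no yes no no no no

Derivation:
(236,213): row=0b11101100, col=0b11010101, row AND col = 0b11000100 = 196; 196 != 213 -> empty
(18,1): row=0b10010, col=0b1, row AND col = 0b0 = 0; 0 != 1 -> empty
(182,118): row=0b10110110, col=0b1110110, row AND col = 0b110110 = 54; 54 != 118 -> empty
(22,-4): col outside [0, 22] -> not filled
(236,94): row=0b11101100, col=0b1011110, row AND col = 0b1001100 = 76; 76 != 94 -> empty
(130,5): row=0b10000010, col=0b101, row AND col = 0b0 = 0; 0 != 5 -> empty
(90,91): col outside [0, 90] -> not filled
(175,143): row=0b10101111, col=0b10001111, row AND col = 0b10001111 = 143; 143 == 143 -> filled
(41,23): row=0b101001, col=0b10111, row AND col = 0b1 = 1; 1 != 23 -> empty
(65,25): row=0b1000001, col=0b11001, row AND col = 0b1 = 1; 1 != 25 -> empty
(208,161): row=0b11010000, col=0b10100001, row AND col = 0b10000000 = 128; 128 != 161 -> empty
(38,7): row=0b100110, col=0b111, row AND col = 0b110 = 6; 6 != 7 -> empty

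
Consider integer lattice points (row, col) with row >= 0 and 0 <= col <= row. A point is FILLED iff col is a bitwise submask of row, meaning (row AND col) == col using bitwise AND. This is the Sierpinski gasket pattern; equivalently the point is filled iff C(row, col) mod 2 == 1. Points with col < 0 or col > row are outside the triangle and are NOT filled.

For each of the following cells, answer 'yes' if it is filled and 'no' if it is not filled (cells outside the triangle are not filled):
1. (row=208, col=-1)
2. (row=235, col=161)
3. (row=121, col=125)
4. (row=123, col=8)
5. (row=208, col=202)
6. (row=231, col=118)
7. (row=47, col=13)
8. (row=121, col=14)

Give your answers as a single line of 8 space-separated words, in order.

(208,-1): col outside [0, 208] -> not filled
(235,161): row=0b11101011, col=0b10100001, row AND col = 0b10100001 = 161; 161 == 161 -> filled
(121,125): col outside [0, 121] -> not filled
(123,8): row=0b1111011, col=0b1000, row AND col = 0b1000 = 8; 8 == 8 -> filled
(208,202): row=0b11010000, col=0b11001010, row AND col = 0b11000000 = 192; 192 != 202 -> empty
(231,118): row=0b11100111, col=0b1110110, row AND col = 0b1100110 = 102; 102 != 118 -> empty
(47,13): row=0b101111, col=0b1101, row AND col = 0b1101 = 13; 13 == 13 -> filled
(121,14): row=0b1111001, col=0b1110, row AND col = 0b1000 = 8; 8 != 14 -> empty

Answer: no yes no yes no no yes no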